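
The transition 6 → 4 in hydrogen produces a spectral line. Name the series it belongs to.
Brackett series

The spectral series in hydrogen are named based on the final (lower) energy level:
- Lyman series: n_final = 1 (ultraviolet)
- Balmer series: n_final = 2 (visible/near-UV)
- Paschen series: n_final = 3 (infrared)
- Brackett series: n_final = 4 (infrared)
- Pfund series: n_final = 5 (far infrared)

Since this transition ends at n = 4, it belongs to the Brackett series.

For reference, this 6 → 4 line has photon energy
ΔE = 13.6057 eV × (1/4² - 1/6²) = 0.472420139 eV,
corresponding to wavelength λ = hc/ΔE = 1239.84 eV·nm / 0.472420139 eV = 2624.444 nm in the infrared region.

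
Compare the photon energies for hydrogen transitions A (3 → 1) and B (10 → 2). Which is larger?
3 → 1

Calculate the energy for each transition:

Transition 3 → 1:
ΔE₁ = |E_1 - E_3| = |-13.6057/1² - (-13.6057/3²)|
ΔE₁ = |-13.605700000000 - (-1.511744444444)| = 12.093955556 eV

Transition 10 → 2:
ΔE₂ = |E_2 - E_10| = |-13.6057/2² - (-13.6057/10²)|
ΔE₂ = |-3.401425000000 - (-0.136057000000)| = 3.265368000 eV

Since 12.093955556 eV > 3.265368000 eV, the transition 3 → 1 emits the more energetic photon.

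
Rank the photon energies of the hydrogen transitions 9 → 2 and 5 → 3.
9 → 2

Calculate the energy for each transition:

Transition 9 → 2:
ΔE₁ = |E_2 - E_9| = |-13.6057/2² - (-13.6057/9²)|
ΔE₁ = |-3.4014250000 - (-0.1679716049)| = 3.2334534 eV

Transition 5 → 3:
ΔE₂ = |E_3 - E_5| = |-13.6057/3² - (-13.6057/5²)|
ΔE₂ = |-1.5117444444 - (-0.5442280000)| = 0.9675164 eV

Since 3.2334534 eV > 0.9675164 eV, the transition 9 → 2 emits the more energetic photon.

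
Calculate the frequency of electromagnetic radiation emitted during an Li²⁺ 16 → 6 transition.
7.07e+14 Hz

First, find the transition energy:
E_16 = -13.6057 × 3² / 16² = -0.47833 eV
E_6 = -13.6057 × 3² / 6² = -3.40143 eV
|ΔE| = |E_6 - E_16| = 2.92310 eV

Convert to Joules: E = 2.92310 eV × (1.602177 × 10⁻¹⁹ J/eV) = 4.6833e-19 J

Using E = hf:
f = E/h = 4.6833e-19 J / (6.62607 × 10⁻³⁴ J·s)
f = 7.07e+14 Hz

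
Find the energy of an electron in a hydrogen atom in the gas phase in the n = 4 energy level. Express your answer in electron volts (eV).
-0.8504 eV

The energy levels of a hydrogen-like atom are given by:
E_n = -13.6057 eV / n²

For n = 4:
E_4 = -13.6057 eV / 4²
E_4 = -13.6057 eV / 16
E_4 = -0.8504 eV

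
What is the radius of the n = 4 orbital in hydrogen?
0.8467 nm (or 8.4668 Å)

The Bohr radius formula is:
r_n = n² a₀ / Z

where a₀ = 0.0529177 nm is the Bohr radius.

For H (Z = 1) at n = 4:
r_4 = 4² × 0.0529177 nm / 1
r_4 = 16 × 0.0529177 nm / 1
r_4 = 0.84668 nm / 1
r_4 = 0.8467 nm

The electron orbits at approximately 0.8467 nm from the nucleus.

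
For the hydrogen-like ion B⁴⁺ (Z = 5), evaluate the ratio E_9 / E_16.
3.1605

Using E_n = -13.6057 Z² / n² eV with Z = 5:

E_9 = -13.6057 × 5² / 9² = -340.1425 / 81 = -4.1992901235 eV
E_16 = -13.6057 × 5² / 16² = -340.1425 / 256 = -1.3286816406 eV

The ratio is:
E_9/E_16 = (-4.1992901235) / (-1.3286816406)
E_9/E_16 = (-340.1425/81) / (-340.1425/256)
E_9/E_16 = 256/81
E_9/E_16 = 3.1605
(Note: the Z² factors cancel in the ratio.)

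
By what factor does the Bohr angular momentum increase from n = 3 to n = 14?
4.6667

In the Bohr model, L_n = nℏ, so the ratio is purely the ratio of quantum numbers:

L_14/L_3 = 14ℏ / 3ℏ = 14/3 = 4.6667

The angular momentum scales linearly with n.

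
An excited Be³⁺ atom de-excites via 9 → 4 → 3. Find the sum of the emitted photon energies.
21.5004 eV

The energy levels of Be³⁺ are E_n = -13.6057 × 4² / n² eV.

First transition (9 → 4):
ΔE₁ = |E_4 - E_9|
ΔE₁ = |-13.6057000000 - (-2.6875456790)| = 10.9181543 eV

Second transition (4 → 3):
ΔE₂ = |E_3 - E_4|
ΔE₂ = |-24.1879111111 - (-13.6057000000)| = 10.5822111 eV

Total energy released:
E_total = ΔE₁ + ΔE₂ = 10.9181543 + 10.5822111 = 21.5004 eV

Note: This equals the direct transition 9 → 3: 21.5004 eV ✓
Energy is conserved regardless of the path taken.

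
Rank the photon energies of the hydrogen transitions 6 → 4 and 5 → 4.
6 → 4

Calculate the energy for each transition:

Transition 6 → 4:
ΔE₁ = |E_4 - E_6| = |-13.6057/4² - (-13.6057/6²)|
ΔE₁ = |-0.85035625000 - (-0.37793611111)| = 0.47242014 eV

Transition 5 → 4:
ΔE₂ = |E_4 - E_5| = |-13.6057/4² - (-13.6057/5²)|
ΔE₂ = |-0.85035625000 - (-0.54422800000)| = 0.30612825 eV

Since 0.47242014 eV > 0.30612825 eV, the transition 6 → 4 emits the more energetic photon.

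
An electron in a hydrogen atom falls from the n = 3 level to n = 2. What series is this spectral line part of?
Balmer series

The spectral series in hydrogen are named based on the final (lower) energy level:
- Lyman series: n_final = 1 (ultraviolet)
- Balmer series: n_final = 2 (visible/near-UV)
- Paschen series: n_final = 3 (infrared)
- Brackett series: n_final = 4 (infrared)
- Pfund series: n_final = 5 (far infrared)

Since this transition ends at n = 2, it belongs to the Balmer series.

For reference, this 3 → 2 line has photon energy
ΔE = 13.6057 eV × (1/2² - 1/3²) = 1.8896805556 eV,
corresponding to wavelength λ = hc/ΔE = 1239.84 eV·nm / 1.8896805556 eV = 656.110895 nm in the visible/near-UV region.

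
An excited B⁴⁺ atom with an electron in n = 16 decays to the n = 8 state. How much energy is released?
3.98604 eV

The energy levels are E_n = -13.6057 Z² eV / n².

Energy at n = 16: E_16 = -13.6057 × 5² / 16² = -1.32868164 eV
Energy at n = 8: E_8 = -13.6057 × 5² / 8² = -5.31472656 eV

For emission (electron falling to lower state), the photon energy is:
E_photon = E_16 - E_8 = |-1.32868164 - (-5.31472656)|
E_photon = 3.98604 eV

This energy is carried away by the emitted photon.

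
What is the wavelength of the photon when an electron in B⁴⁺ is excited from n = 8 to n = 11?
495.217 nm

First, find the transition energy using E_n = -13.6057 Z² / n² eV:
E_8 = -13.6057 × 5² / 8² = -5.3147266 eV
E_11 = -13.6057 × 5² / 11² = -2.8110950 eV

Photon energy: |ΔE| = |E_11 - E_8| = 2.5036316 eV

Convert to wavelength using E = hc/λ with hc = 1239.84 eV·nm:
λ = hc/E = 1239.84 eV·nm / 2.5036316 eV
λ = 495.217 nm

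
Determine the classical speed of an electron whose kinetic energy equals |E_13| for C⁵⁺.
1.010e+06 m/s (or 0.34% of c)

The binding energy at n = 13 for C⁵⁺ is:
E_13 = -13.6057 × 6²/13² = -2.898256 eV
|E_13| = 2.898256 eV

Convert to Joules:
KE = 2.898256 eV × (1.602177 × 10⁻¹⁹ J/eV) = 4.64352e-19 J

Using KE = ½mv²:
v = √(2·KE/m_e)
v = √(2 × 4.64352e-19 J / 9.10938 × 10⁻³¹ kg)
v = 1.010e+06 m/s

This is approximately 0.34% the speed of light.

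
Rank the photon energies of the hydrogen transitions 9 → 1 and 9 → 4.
9 → 1

Calculate the energy for each transition:

Transition 9 → 1:
ΔE₁ = |E_1 - E_9| = |-13.6057/1² - (-13.6057/9²)|
ΔE₁ = |-13.605700000000 - (-0.167971604938)| = 13.437728395 eV

Transition 9 → 4:
ΔE₂ = |E_4 - E_9| = |-13.6057/4² - (-13.6057/9²)|
ΔE₂ = |-0.850356250000 - (-0.167971604938)| = 0.682384645 eV

Since 13.437728395 eV > 0.682384645 eV, the transition 9 → 1 emits the more energetic photon.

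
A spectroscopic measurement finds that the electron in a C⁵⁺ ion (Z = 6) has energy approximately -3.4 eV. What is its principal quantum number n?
n = 12

The exact energy levels follow E_n = -13.6057 Z² / n² eV with Z = 6.

The measured value (-3.4 eV) is reported to only 2 significant figures, so we must test candidate n values and see which one matches to that precision.

Candidate energies:
  n = 10:  E = -13.6057 × 6² / 10² = -4.898052 eV
  n = 11:  E = -13.6057 × 6² / 11² = -4.047977 eV
  n = 12:  E = -13.6057 × 6² / 12² = -3.401425 eV  ← matches
  n = 13:  E = -13.6057 × 6² / 13² = -2.898256 eV
  n = 14:  E = -13.6057 × 6² / 14² = -2.499006 eV

Checking against the measurement of -3.4 eV (2 sig figs), only n = 12 agrees:
E_12 = -3.401425 eV, which rounds to -3.4 eV ✓

Therefore n = 12.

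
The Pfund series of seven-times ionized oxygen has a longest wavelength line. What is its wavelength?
116.496963 nm

The longest wavelength corresponds to the smallest energy transition in the series.
The Pfund series has all transitions ending at n_f = 5.

For O⁷⁺ (Z = 8), the first line (α-line) is the jump from n = 6 to n = 5:
E_6 = -13.6057 × 8² / 6² = -24.187911111 eV
E_5 = -13.6057 × 8² / 5² = -34.830592000 eV
ΔE = E_6 - E_5 = 10.642680889 eV

λ = hc/E = 1239.84 eV·nm / 10.642680889 eV
λ = 116.496963 nm

This is the α-line of the Pfund series in O⁷⁺.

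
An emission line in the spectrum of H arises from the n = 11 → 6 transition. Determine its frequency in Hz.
6.420e+13 Hz

First, find the transition energy:
E_11 = -13.6057 / 11² = -0.1124438 eV
E_6 = -13.6057 / 6² = -0.3779361 eV
|ΔE| = |E_6 - E_11| = 0.2654923 eV

Convert to Joules: E = 0.2654923 eV × (1.602177 × 10⁻¹⁹ J/eV) = 4.25366e-20 J

Using E = hf:
f = E/h = 4.25366e-20 J / (6.62607 × 10⁻³⁴ J·s)
f = 6.420e+13 Hz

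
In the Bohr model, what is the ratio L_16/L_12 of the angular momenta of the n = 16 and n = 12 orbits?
1.3333

In the Bohr model, L_n = nℏ, so the ratio is purely the ratio of quantum numbers:

L_16/L_12 = 16ℏ / 12ℏ = 16/12 = 1.3333

The angular momentum scales linearly with n.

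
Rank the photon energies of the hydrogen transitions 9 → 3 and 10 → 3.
10 → 3

Calculate the energy for each transition:

Transition 9 → 3:
ΔE₁ = |E_3 - E_9| = |-13.6057/3² - (-13.6057/9²)|
ΔE₁ = |-1.5117444444 - (-0.1679716049)| = 1.3437728 eV

Transition 10 → 3:
ΔE₂ = |E_3 - E_10| = |-13.6057/3² - (-13.6057/10²)|
ΔE₂ = |-1.5117444444 - (-0.1360570000)| = 1.3756874 eV

Since 1.3756874 eV > 1.3437728 eV, the transition 10 → 3 emits the more energetic photon.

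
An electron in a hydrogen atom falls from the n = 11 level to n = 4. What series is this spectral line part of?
Brackett series

The spectral series in hydrogen are named based on the final (lower) energy level:
- Lyman series: n_final = 1 (ultraviolet)
- Balmer series: n_final = 2 (visible/near-UV)
- Paschen series: n_final = 3 (infrared)
- Brackett series: n_final = 4 (infrared)
- Pfund series: n_final = 5 (far infrared)

Since this transition ends at n = 4, it belongs to the Brackett series.

For reference, this 11 → 4 line has photon energy
ΔE = 13.6057 eV × (1/4² - 1/11²) = 0.7379124483 eV,
corresponding to wavelength λ = hc/ΔE = 1239.84 eV·nm / 0.7379124483 eV = 1680.1993 nm in the infrared region.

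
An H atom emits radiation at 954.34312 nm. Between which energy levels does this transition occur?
n = 8 → n = 3

First, find the photon energy from the wavelength (hc = 1239.84 eV·nm):
E = hc/λ = 1239.84 eV·nm / 954.34312 nm = 1.2991554 eV

The energy levels of hydrogen satisfy E_n = -13.6057 / n² eV, so an emission n_i → n_f releases
ΔE = 13.6057 × (1/n_f² − 1/n_i²) eV.

Setting ΔE equal to the photon energy:
1/n_f² − 1/n_i² = 1.2991554 / 13.6057 = 0.095486112

Since 1/n_i² must be positive, we need 1/n_f² > 0.095486112, i.e. n_f ≤ 3. For each allowed n_f, solve n_i = (1/n_f² − 0.095486112)^(−1/2) and check whether it is a whole number:
  n_f = 1: 1/n_i² = 1.000000000 − 0.095486112 = 0.904513888 → n_i = 1.051  (not an integer) ✗
  n_f = 2: 1/n_i² = 0.250000000 − 0.095486112 = 0.154513888 → n_i = 2.544  (not an integer) ✗
  n_f = 3: 1/n_i² = 0.111111111 − 0.095486112 = 0.015624999 → n_i = 8.000  → integer, n_i = 8 ✓

Only n_f = 3 gives an integer upper level, n_i = 8.

The transition is from n = 8 to n = 3 (emission).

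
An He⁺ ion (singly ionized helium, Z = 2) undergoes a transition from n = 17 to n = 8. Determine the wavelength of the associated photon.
1872.7511 nm

First, find the transition energy using E_n = -13.6057 Z² / n² eV:
E_17 = -13.6057 × 2² / 17² = -0.1883141869 eV
E_8 = -13.6057 × 2² / 8² = -0.8503562500 eV

Photon energy: |ΔE| = |E_8 - E_17| = 0.6620420631 eV

Convert to wavelength using E = hc/λ with hc = 1239.84 eV·nm:
λ = hc/E = 1239.84 eV·nm / 0.6620420631 eV
λ = 1872.7511 nm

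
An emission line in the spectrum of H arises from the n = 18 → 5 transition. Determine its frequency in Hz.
1.2144e+14 Hz

First, find the transition energy:
E_18 = -13.6057 / 18² = -0.04199290 eV
E_5 = -13.6057 / 5² = -0.54422800 eV
|ΔE| = |E_5 - E_18| = 0.50223510 eV

Convert to Joules: E = 0.50223510 eV × (1.602177 × 10⁻¹⁹ J/eV) = 8.046695e-20 J

Using E = hf:
f = E/h = 8.046695e-20 J / (6.62607 × 10⁻³⁴ J·s)
f = 1.2144e+14 Hz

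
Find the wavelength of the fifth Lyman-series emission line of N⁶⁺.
1.912860 nm

The lines of a series are numbered from the longest wavelength (smallest ΔE) outward; the fifth line is the transition from n = n_f + 5 to n_f.
The Lyman series has all transitions ending at n_f = 1.

For N⁶⁺ (Z = 7), the fifth line (ε-line) is the jump from n = 6 to n = 1:
E_6 = -13.6057 × 7² / 6² = -18.51886944 eV
E_1 = -13.6057 × 7² / 1² = -666.67930000 eV
ΔE = E_6 - E_1 = 648.16043056 eV

λ = hc/E = 1239.84 eV·nm / 648.16043056 eV
λ = 1.912860 nm

This is the ε-line of the Lyman series in N⁶⁺.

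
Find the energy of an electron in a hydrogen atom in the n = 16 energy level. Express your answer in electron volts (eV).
-0.053147 eV

The energy levels of a hydrogen-like atom are given by:
E_n = -13.6057 eV / n²

For n = 16:
E_16 = -13.6057 eV / 16²
E_16 = -13.6057 eV / 256
E_16 = -0.053147 eV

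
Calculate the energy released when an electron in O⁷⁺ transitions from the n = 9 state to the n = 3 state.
86.00 eV

The energy levels are E_n = -13.6057 Z² eV / n².

Energy at n = 9: E_9 = -13.6057 × 8² / 9² = -10.75018 eV
Energy at n = 3: E_3 = -13.6057 × 8² / 3² = -96.75164 eV

For emission (electron falling to lower state), the photon energy is:
E_photon = E_9 - E_3 = |-10.75018 - (-96.75164)|
E_photon = 86.00 eV

This energy is carried away by the emitted photon.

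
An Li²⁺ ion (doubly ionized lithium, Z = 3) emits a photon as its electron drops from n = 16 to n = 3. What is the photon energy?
13.127375 eV

The energy levels are E_n = -13.6057 Z² eV / n².

Energy at n = 16: E_16 = -13.6057 × 3² / 16² = -0.478325391 eV
Energy at n = 3: E_3 = -13.6057 × 3² / 3² = -13.605700000 eV

For emission (electron falling to lower state), the photon energy is:
E_photon = E_16 - E_3 = |-0.478325391 - (-13.605700000)|
E_photon = 13.127375 eV

This energy is carried away by the emitted photon.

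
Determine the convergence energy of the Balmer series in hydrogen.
3.401425 eV

The series limit corresponds to the transition from n = ∞ to n = 2.
This is the highest energy (shortest wavelength) transition in the Balmer series.

E_∞ = 0 eV
E_2 = -13.6057 / 2² = -3.401425 eV

Energy at series limit:
ΔE = E_∞ - E_2 = 0 - (-3.401425) = 3.401425 eV

This energy equals the ionization energy from the n = 2 state of hydrogen.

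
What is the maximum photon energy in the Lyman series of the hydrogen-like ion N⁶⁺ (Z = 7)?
666.67930 eV

The series limit corresponds to the transition from n = ∞ to n = 1.
This is the highest energy (shortest wavelength) transition in the Lyman series.

E_∞ = 0 eV
E_1 = -13.6057 × 7² / 1² = -666.67930 eV

Energy at series limit:
ΔE = E_∞ - E_1 = 0 - (-666.67930) = 666.67930 eV

This energy equals the ionization energy from the n = 1 state of N⁶⁺.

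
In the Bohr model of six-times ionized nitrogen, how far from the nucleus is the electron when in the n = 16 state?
1.93528 nm (or 19.35277 Å)

The Bohr radius formula is:
r_n = n² a₀ / Z

where a₀ = 0.05291772 nm is the Bohr radius.

For N⁶⁺ (Z = 7) at n = 16:
r_16 = 16² × 0.05291772 nm / 7
r_16 = 256 × 0.05291772 nm / 7
r_16 = 13.546936 nm / 7
r_16 = 1.93528 nm

The electron orbits at approximately 1.93528 nm from the nucleus.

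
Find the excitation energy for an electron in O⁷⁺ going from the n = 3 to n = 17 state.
93.738617 eV

The energy levels of a hydrogen-like atom are E_n = -13.6057 Z² eV / n².

Energy at n = 3: E_3 = -13.6057 × 8² / 3² = -96.751644444 eV
Energy at n = 17: E_17 = -13.6057 × 8² / 17² = -3.013026990 eV

The excitation energy is the difference:
ΔE = E_17 - E_3
ΔE = -3.013026990 - (-96.751644444)
ΔE = 93.738617 eV

Since this is positive, energy must be absorbed (photon absorption).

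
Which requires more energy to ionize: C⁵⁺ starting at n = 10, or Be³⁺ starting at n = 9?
C⁵⁺ at n = 10 (E = -4.89805 eV)

Using E_n = -13.6057 Z² / n² eV:

C⁵⁺ (Z = 6) at n = 10:
E = -13.6057 × 6² / 10² = -13.6057 × 36 / 100 = -4.89805200 eV

Be³⁺ (Z = 4) at n = 9:
E = -13.6057 × 4² / 9² = -13.6057 × 16 / 81 = -2.68754568 eV

Since -4.89805200 eV < -2.68754568 eV,
C⁵⁺ at n = 10 is more tightly bound (requires more energy to ionize).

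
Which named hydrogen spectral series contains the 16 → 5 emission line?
Pfund series

The spectral series in hydrogen are named based on the final (lower) energy level:
- Lyman series: n_final = 1 (ultraviolet)
- Balmer series: n_final = 2 (visible/near-UV)
- Paschen series: n_final = 3 (infrared)
- Brackett series: n_final = 4 (infrared)
- Pfund series: n_final = 5 (far infrared)

Since this transition ends at n = 5, it belongs to the Pfund series.

For reference, this 16 → 5 line has photon energy
ΔE = 13.6057 eV × (1/5² - 1/16²) = 0.49108073438 eV,
corresponding to wavelength λ = hc/ΔE = 1239.84 eV·nm / 0.49108073438 eV = 2524.71725 nm in the far infrared region.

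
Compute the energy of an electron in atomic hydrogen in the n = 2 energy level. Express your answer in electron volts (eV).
-3.401 eV

The energy levels of a hydrogen-like atom are given by:
E_n = -13.6057 eV / n²

For n = 2:
E_2 = -13.6057 eV / 2²
E_2 = -13.6057 eV / 4
E_2 = -3.401 eV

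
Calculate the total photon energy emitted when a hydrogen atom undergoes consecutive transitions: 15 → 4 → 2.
3.34096 eV

The energy levels of hydrogen are E_n = -13.6057 / n² eV.

First transition (15 → 4):
ΔE₁ = |E_4 - E_15|
ΔE₁ = |-0.85035625000 - (-0.06046977778)| = 0.78988647 eV

Second transition (4 → 2):
ΔE₂ = |E_2 - E_4|
ΔE₂ = |-3.40142500000 - (-0.85035625000)| = 2.55106875 eV

Total energy released:
E_total = ΔE₁ + ΔE₂ = 0.78988647 + 2.55106875 = 3.34096 eV

Note: This equals the direct transition 15 → 2: 3.34096 eV ✓
Energy is conserved regardless of the path taken.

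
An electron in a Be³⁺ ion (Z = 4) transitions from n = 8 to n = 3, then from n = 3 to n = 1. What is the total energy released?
214.2898 eV

The energy levels of Be³⁺ are E_n = -13.6057 × 4² / n² eV.

First transition (8 → 3):
ΔE₁ = |E_3 - E_8|
ΔE₁ = |-24.1879111111 - (-3.4014250000)| = 20.7864861 eV

Second transition (3 → 1):
ΔE₂ = |E_1 - E_3|
ΔE₂ = |-217.6912000000 - (-24.1879111111)| = 193.5032889 eV

Total energy released:
E_total = ΔE₁ + ΔE₂ = 20.7864861 + 193.5032889 = 214.2898 eV

Note: This equals the direct transition 8 → 1: 214.2898 eV ✓
Energy is conserved regardless of the path taken.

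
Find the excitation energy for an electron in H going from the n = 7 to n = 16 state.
0.22 eV

The energy levels of a hydrogen-like atom are E_n = -13.6057 eV / n².

Energy at n = 7: E_7 = -13.6057 / 7² = -0.27767 eV
Energy at n = 16: E_16 = -13.6057 / 16² = -0.05315 eV

The excitation energy is the difference:
ΔE = E_16 - E_7
ΔE = -0.05315 - (-0.27767)
ΔE = 0.22 eV

Since this is positive, energy must be absorbed (photon absorption).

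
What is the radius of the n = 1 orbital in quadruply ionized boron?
0.01058 nm (or 0.10584 Å)

The Bohr radius formula is:
r_n = n² a₀ / Z

where a₀ = 0.05291772 nm is the Bohr radius.

For B⁴⁺ (Z = 5) at n = 1:
r_1 = 1² × 0.05291772 nm / 5
r_1 = 1 × 0.05291772 nm / 5
r_1 = 0.052918 nm / 5
r_1 = 0.01058 nm

The electron orbits at approximately 0.01058 nm from the nucleus.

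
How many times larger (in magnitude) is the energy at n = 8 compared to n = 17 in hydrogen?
4.515625

Using E_n = -13.6057 Z² / n² eV with Z = 1:

E_8 = -13.6057 / 8² = -13.6057 / 64 = -0.21258906250 eV
E_17 = -13.6057 / 17² = -13.6057 / 289 = -0.04707854671 eV

The ratio is:
E_8/E_17 = (-0.21258906250) / (-0.04707854671)
E_8/E_17 = (-13.6057/64) / (-13.6057/289)
E_8/E_17 = 289/64
E_8/E_17 = 4.515625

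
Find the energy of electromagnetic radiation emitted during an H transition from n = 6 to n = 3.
1.133808 eV

The energy levels are E_n = -13.6057 eV / n².

Energy at n = 6: E_6 = -13.6057 / 6² = -0.377936111 eV
Energy at n = 3: E_3 = -13.6057 / 3² = -1.511744444 eV

For emission (electron falling to lower state), the photon energy is:
E_photon = E_6 - E_3 = |-0.377936111 - (-1.511744444)|
E_photon = 1.133808 eV

This energy is carried away by the emitted photon.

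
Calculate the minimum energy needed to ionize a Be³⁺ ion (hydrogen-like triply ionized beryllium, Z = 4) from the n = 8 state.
3.401 eV

The ionization energy is the energy needed to remove the electron completely (n → ∞).

For a hydrogen-like ion with Z = 4, E_n = -13.6057 Z² / n² eV.

At n = 8: E_8 = -13.6057 × 4² / 8² = -3.401425 eV
At n = ∞: E_∞ = 0 eV

Ionization energy = E_∞ - E_8 = 0 - (-3.401425) = 3.401425 eV
Ionization energy ≈ 3.401 eV

This is also called the binding energy of the electron in state n = 8.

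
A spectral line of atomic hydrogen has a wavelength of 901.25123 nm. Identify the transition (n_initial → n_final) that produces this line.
n = 10 → n = 3

First, find the photon energy from the wavelength (hc = 1239.84 eV·nm):
E = hc/λ = 1239.84 eV·nm / 901.25123 nm = 1.3756874 eV

The energy levels of hydrogen satisfy E_n = -13.6057 / n² eV, so an emission n_i → n_f releases
ΔE = 13.6057 × (1/n_f² − 1/n_i²) eV.

Setting ΔE equal to the photon energy:
1/n_f² − 1/n_i² = 1.3756874 / 13.6057 = 0.10111111

Since 1/n_i² must be positive, we need 1/n_f² > 0.10111111, i.e. n_f ≤ 3. For each allowed n_f, solve n_i = (1/n_f² − 0.10111111)^(−1/2) and check whether it is a whole number:
  n_f = 1: 1/n_i² = 1.00000000 − 0.10111111 = 0.89888889 → n_i = 1.055  (not an integer) ✗
  n_f = 2: 1/n_i² = 0.25000000 − 0.10111111 = 0.14888889 → n_i = 2.592  (not an integer) ✗
  n_f = 3: 1/n_i² = 0.11111111 − 0.10111111 = 0.01000000 → n_i = 10.000  → integer, n_i = 10 ✓

Only n_f = 3 gives an integer upper level, n_i = 10.

The transition is from n = 10 to n = 3 (emission).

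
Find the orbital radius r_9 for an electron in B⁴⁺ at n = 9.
0.8573 nm (or 8.5727 Å)

The Bohr radius formula is:
r_n = n² a₀ / Z

where a₀ = 0.0529177 nm is the Bohr radius.

For B⁴⁺ (Z = 5) at n = 9:
r_9 = 9² × 0.0529177 nm / 5
r_9 = 81 × 0.0529177 nm / 5
r_9 = 4.28633 nm / 5
r_9 = 0.8573 nm

The electron orbits at approximately 0.8573 nm from the nucleus.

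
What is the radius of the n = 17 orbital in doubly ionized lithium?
5.09774 nm (or 50.97740 Å)

The Bohr radius formula is:
r_n = n² a₀ / Z

where a₀ = 0.05291772 nm is the Bohr radius.

For Li²⁺ (Z = 3) at n = 17:
r_17 = 17² × 0.05291772 nm / 3
r_17 = 289 × 0.05291772 nm / 3
r_17 = 15.293221 nm / 3
r_17 = 5.09774 nm

The electron orbits at approximately 5.09774 nm from the nucleus.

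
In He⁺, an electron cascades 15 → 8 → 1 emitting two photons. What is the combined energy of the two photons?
54.1809 eV

The energy levels of He⁺ are E_n = -13.6057 × 2² / n² eV.

First transition (15 → 8):
ΔE₁ = |E_8 - E_15|
ΔE₁ = |-0.8503562500 - (-0.2418791111)| = 0.6084771 eV

Second transition (8 → 1):
ΔE₂ = |E_1 - E_8|
ΔE₂ = |-54.4228000000 - (-0.8503562500)| = 53.5724438 eV

Total energy released:
E_total = ΔE₁ + ΔE₂ = 0.6084771 + 53.5724438 = 54.1809 eV

Note: This equals the direct transition 15 → 1: 54.1809 eV ✓
Energy is conserved regardless of the path taken.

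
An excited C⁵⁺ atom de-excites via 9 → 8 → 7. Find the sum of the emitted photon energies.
3.949 eV

The energy levels of C⁵⁺ are E_n = -13.6057 × 6² / n² eV.

First transition (9 → 8):
ΔE₁ = |E_8 - E_9|
ΔE₁ = |-7.653206250 - (-6.046977778)| = 1.606228 eV

Second transition (8 → 7):
ΔE₂ = |E_7 - E_8|
ΔE₂ = |-9.996024490 - (-7.653206250)| = 2.342818 eV

Total energy released:
E_total = ΔE₁ + ΔE₂ = 1.606228 + 2.342818 = 3.949 eV

Note: This equals the direct transition 9 → 7: 3.949 eV ✓
Energy is conserved regardless of the path taken.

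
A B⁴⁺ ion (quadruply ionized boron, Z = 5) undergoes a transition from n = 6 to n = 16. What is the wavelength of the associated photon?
152.6949 nm

First, find the transition energy using E_n = -13.6057 Z² / n² eV:
E_6 = -13.6057 × 5² / 6² = -9.44840278 eV
E_16 = -13.6057 × 5² / 16² = -1.32868164 eV

Photon energy: |ΔE| = |E_16 - E_6| = 8.11972114 eV

Convert to wavelength using E = hc/λ with hc = 1239.84 eV·nm:
λ = hc/E = 1239.84 eV·nm / 8.11972114 eV
λ = 152.6949 nm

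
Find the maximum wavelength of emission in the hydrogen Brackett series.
4050.07 nm

The longest wavelength corresponds to the smallest energy transition in the series.
The Brackett series has all transitions ending at n_f = 4.

For H, the first line (α-line) is the jump from n = 5 to n = 4:
E_5 = -13.6057 / 5² = -0.54422800 eV
E_4 = -13.6057 / 4² = -0.85035625 eV
ΔE = E_5 - E_4 = 0.30612825 eV

λ = hc/E = 1239.84 eV·nm / 0.30612825 eV
λ = 4050.07 nm

This is the α-line of the Brackett series in H.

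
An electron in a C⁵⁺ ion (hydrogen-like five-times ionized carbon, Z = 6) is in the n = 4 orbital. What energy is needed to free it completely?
30.61 eV

The ionization energy is the energy needed to remove the electron completely (n → ∞).

For a hydrogen-like ion with Z = 6, E_n = -13.6057 Z² / n² eV.

At n = 4: E_4 = -13.6057 × 6² / 4² = -30.61283 eV
At n = ∞: E_∞ = 0 eV

Ionization energy = E_∞ - E_4 = 0 - (-30.61283) = 30.61283 eV
Ionization energy ≈ 30.61 eV

This is also called the binding energy of the electron in state n = 4.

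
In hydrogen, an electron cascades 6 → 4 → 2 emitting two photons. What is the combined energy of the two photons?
3.023 eV

The energy levels of hydrogen are E_n = -13.6057 / n² eV.

First transition (6 → 4):
ΔE₁ = |E_4 - E_6|
ΔE₁ = |-0.850356250 - (-0.377936111)| = 0.472420 eV

Second transition (4 → 2):
ΔE₂ = |E_2 - E_4|
ΔE₂ = |-3.401425000 - (-0.850356250)| = 2.551069 eV

Total energy released:
E_total = ΔE₁ + ΔE₂ = 0.472420 + 2.551069 = 3.023 eV

Note: This equals the direct transition 6 → 2: 3.023 eV ✓
Energy is conserved regardless of the path taken.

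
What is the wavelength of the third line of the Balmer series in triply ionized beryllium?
27.120986 nm

The lines of a series are numbered from the longest wavelength (smallest ΔE) outward; the third line is the transition from n = n_f + 3 to n_f.
The Balmer series has all transitions ending at n_f = 2.

For Be³⁺ (Z = 4), the third line (γ-line) is the jump from n = 5 to n = 2:
E_5 = -13.6057 × 4² / 5² = -8.70764800 eV
E_2 = -13.6057 × 4² / 2² = -54.42280000 eV
ΔE = E_5 - E_2 = 45.71515200 eV

λ = hc/E = 1239.84 eV·nm / 45.71515200 eV
λ = 27.120986 nm

This is the γ-line of the Balmer series in Be³⁺.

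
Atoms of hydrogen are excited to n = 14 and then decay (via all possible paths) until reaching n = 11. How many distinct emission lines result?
6

The electron can occupy levels n = 11, 12, ..., 14 during de-excitation — that is m = 14 - 11 + 1 = 4 distinct levels.

The number of distinct spectral lines equals the number of ways to choose 2 of these m levels (each pair gives one possible emission transition):

Number of lines = m(m-1)/2 = 4×3/2 = 6

These correspond to all possible transitions between the 4 levels:
14 → 13, 14 → 12, 14 → 11, 13 → 12, 13 → 11, 12 → 11

Each transition produces a photon with a unique energy (and thus wavelength). This count does not depend on Z.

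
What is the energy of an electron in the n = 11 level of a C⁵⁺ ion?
-4.0480 eV

For hydrogen-like ions, the energy levels scale with Z²:
E_n = -13.6057 Z² / n² eV

For C⁵⁺ (Z = 6) at n = 11:
E_11 = -13.6057 × 6² / 11²
E_11 = -13.6057 × 36 / 121
E_11 = -489.8052 / 121
E_11 = -4.0480 eV

The energy is 36 times more negative than hydrogen at the same n due to the stronger nuclear charge.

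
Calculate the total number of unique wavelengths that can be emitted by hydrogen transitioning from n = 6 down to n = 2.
10

The electron can occupy levels n = 2, 3, ..., 6 during de-excitation — that is m = 6 - 2 + 1 = 5 distinct levels.

The number of distinct spectral lines equals the number of ways to choose 2 of these m levels (each pair gives one possible emission transition):

Number of lines = m(m-1)/2 = 5×4/2 = 10

These correspond to all possible transitions between the 5 levels:
6 → 5, 6 → 4, 6 → 3, 6 → 2, 5 → 4, 5 → 3, 5 → 2, 4 → 3...

Each transition produces a photon with a unique energy (and thus wavelength). This count does not depend on Z.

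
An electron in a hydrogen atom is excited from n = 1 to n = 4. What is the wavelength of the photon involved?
97.20 nm

First, find the transition energy using E_n = -13.6057 / n² eV:
E_1 = -13.6057 / 1² = -13.6057 eV
E_4 = -13.6057 / 4² = -0.8504 eV

Photon energy: |ΔE| = |E_4 - E_1| = 12.7553 eV

Convert to wavelength using E = hc/λ with hc = 1239.84 eV·nm:
λ = hc/E = 1239.84 eV·nm / 12.7553 eV
λ = 97.20 nm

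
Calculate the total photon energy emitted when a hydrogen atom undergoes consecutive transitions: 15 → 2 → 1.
13.5452 eV

The energy levels of hydrogen are E_n = -13.6057 / n² eV.

First transition (15 → 2):
ΔE₁ = |E_2 - E_15|
ΔE₁ = |-3.4014250000 - (-0.0604697778)| = 3.3409552 eV

Second transition (2 → 1):
ΔE₂ = |E_1 - E_2|
ΔE₂ = |-13.6057000000 - (-3.4014250000)| = 10.2042750 eV

Total energy released:
E_total = ΔE₁ + ΔE₂ = 3.3409552 + 10.2042750 = 13.5452 eV

Note: This equals the direct transition 15 → 1: 13.5452 eV ✓
Energy is conserved regardless of the path taken.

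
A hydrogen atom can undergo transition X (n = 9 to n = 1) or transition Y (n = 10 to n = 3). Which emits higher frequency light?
9 → 1

Calculate the energy for each transition:

Transition 9 → 1:
ΔE₁ = |E_1 - E_9| = |-13.6057/1² - (-13.6057/9²)|
ΔE₁ = |-13.60570000 - (-0.16797160)| = 13.43773 eV

Transition 10 → 3:
ΔE₂ = |E_3 - E_10| = |-13.6057/3² - (-13.6057/10²)|
ΔE₂ = |-1.51174444 - (-0.13605700)| = 1.37569 eV

Since 13.43773 eV > 1.37569 eV, the transition 9 → 1 emits the more energetic photon.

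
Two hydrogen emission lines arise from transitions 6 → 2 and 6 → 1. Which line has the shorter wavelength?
6 → 1

Calculate the energy for each transition:

Transition 6 → 2:
ΔE₁ = |E_2 - E_6| = |-13.6057/2² - (-13.6057/6²)|
ΔE₁ = |-3.4014250000 - (-0.3779361111)| = 3.0234889 eV

Transition 6 → 1:
ΔE₂ = |E_1 - E_6| = |-13.6057/1² - (-13.6057/6²)|
ΔE₂ = |-13.6057000000 - (-0.3779361111)| = 13.2277639 eV

Since 13.2277639 eV > 3.0234889 eV, the transition 6 → 1 emits the more energetic photon.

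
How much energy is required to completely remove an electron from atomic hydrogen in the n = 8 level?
0.213 eV

The ionization energy is the energy needed to remove the electron completely (n → ∞).

For hydrogen, E_n = -13.6057 eV / n².

At n = 8: E_8 = -13.6057 / 8² = -0.212589 eV
At n = ∞: E_∞ = 0 eV

Ionization energy = E_∞ - E_8 = 0 - (-0.212589) = 0.212589 eV
Ionization energy ≈ 0.213 eV

This is also called the binding energy of the electron in state n = 8.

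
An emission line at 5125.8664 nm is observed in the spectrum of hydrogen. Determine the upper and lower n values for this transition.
n = 10 → n = 6

First, find the photon energy from the wavelength (hc = 1239.84 eV·nm):
E = hc/λ = 1239.84 eV·nm / 5125.8664 nm = 0.24187911 eV

The energy levels of hydrogen satisfy E_n = -13.6057 / n² eV, so an emission n_i → n_f releases
ΔE = 13.6057 × (1/n_f² − 1/n_i²) eV.

Setting ΔE equal to the photon energy:
1/n_f² − 1/n_i² = 0.24187911 / 13.6057 = 0.017777778

Since 1/n_i² must be positive, we need 1/n_f² > 0.017777778, i.e. n_f ≤ 7. For each allowed n_f, solve n_i = (1/n_f² − 0.017777778)^(−1/2) and check whether it is a whole number:
  n_f = 1: 1/n_i² = 1.000000000 − 0.017777778 = 0.982222222 → n_i = 1.009  (not an integer) ✗
  n_f = 2: 1/n_i² = 0.250000000 − 0.017777778 = 0.232222222 → n_i = 2.075  (not an integer) ✗
  n_f = 3: 1/n_i² = 0.111111111 − 0.017777778 = 0.093333333 → n_i = 3.273  (not an integer) ✗
  n_f = 4: 1/n_i² = 0.062500000 − 0.017777778 = 0.044722222 → n_i = 4.729  (not an integer) ✗
  n_f = 5: 1/n_i² = 0.040000000 − 0.017777778 = 0.022222222 → n_i = 6.708  (not an integer) ✗
  n_f = 6: 1/n_i² = 0.027777778 − 0.017777778 = 0.010000000 → n_i = 10.000  → integer, n_i = 10 ✓
  n_f = 7: 1/n_i² = 0.020408163 − 0.017777778 = 0.002630385 → n_i = 19.498  (not an integer) ✗

Only n_f = 6 gives an integer upper level, n_i = 10.

The transition is from n = 10 to n = 6 (emission).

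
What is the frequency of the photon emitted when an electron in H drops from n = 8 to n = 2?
7.71057e+14 Hz

First, find the transition energy:
E_8 = -13.6057 / 8² = -0.21258906 eV
E_2 = -13.6057 / 2² = -3.40142500 eV
|ΔE| = |E_2 - E_8| = 3.18883594 eV

Convert to Joules: E = 3.18883594 eV × (1.602177 × 10⁻¹⁹ J/eV) = 5.1090796e-19 J

Using E = hf:
f = E/h = 5.1090796e-19 J / (6.62607 × 10⁻³⁴ J·s)
f = 7.71057e+14 Hz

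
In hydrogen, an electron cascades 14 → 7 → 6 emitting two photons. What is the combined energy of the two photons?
0.31 eV

The energy levels of hydrogen are E_n = -13.6057 / n² eV.

First transition (14 → 7):
ΔE₁ = |E_7 - E_14|
ΔE₁ = |-0.27766735 - (-0.06941684)| = 0.20825 eV

Second transition (7 → 6):
ΔE₂ = |E_6 - E_7|
ΔE₂ = |-0.37793611 - (-0.27766735)| = 0.10027 eV

Total energy released:
E_total = ΔE₁ + ΔE₂ = 0.20825 + 0.10027 = 0.31 eV

Note: This equals the direct transition 14 → 6: 0.31 eV ✓
Energy is conserved regardless of the path taken.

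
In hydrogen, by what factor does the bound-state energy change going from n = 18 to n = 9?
4.0000

Using E_n = -13.6057 Z² / n² eV with Z = 1:

E_9 = -13.6057 / 9² = -13.6057 / 81 = -0.1679716049 eV
E_18 = -13.6057 / 18² = -13.6057 / 324 = -0.0419929012 eV

The ratio is:
E_9/E_18 = (-0.1679716049) / (-0.0419929012)
E_9/E_18 = (-13.6057/81) / (-13.6057/324)
E_9/E_18 = 324/81
E_9/E_18 = 4.0000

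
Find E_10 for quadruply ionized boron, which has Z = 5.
-3.40143 eV

For hydrogen-like ions, the energy levels scale with Z²:
E_n = -13.6057 Z² / n² eV

For B⁴⁺ (Z = 5) at n = 10:
E_10 = -13.6057 × 5² / 10²
E_10 = -13.6057 × 25 / 100
E_10 = -340.1425 / 100
E_10 = -3.40143 eV

The energy is 25 times more negative than hydrogen at the same n due to the stronger nuclear charge.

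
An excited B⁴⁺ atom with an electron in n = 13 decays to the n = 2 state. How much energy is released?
83.023 eV

The energy levels are E_n = -13.6057 Z² eV / n².

Energy at n = 13: E_13 = -13.6057 × 5² / 13² = -2.012678 eV
Energy at n = 2: E_2 = -13.6057 × 5² / 2² = -85.035625 eV

For emission (electron falling to lower state), the photon energy is:
E_photon = E_13 - E_2 = |-2.012678 - (-85.035625)|
E_photon = 83.023 eV

This energy is carried away by the emitted photon.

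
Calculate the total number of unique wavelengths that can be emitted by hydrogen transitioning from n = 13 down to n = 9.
10

The electron can occupy levels n = 9, 10, ..., 13 during de-excitation — that is m = 13 - 9 + 1 = 5 distinct levels.

The number of distinct spectral lines equals the number of ways to choose 2 of these m levels (each pair gives one possible emission transition):

Number of lines = m(m-1)/2 = 5×4/2 = 10

These correspond to all possible transitions between the 5 levels:
13 → 12, 13 → 11, 13 → 10, 13 → 9, 12 → 11, 12 → 10, 12 → 9, 11 → 10...

Each transition produces a photon with a unique energy (and thus wavelength). This count does not depend on Z.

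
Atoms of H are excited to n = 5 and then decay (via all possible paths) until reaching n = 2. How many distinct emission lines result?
6

The electron can occupy levels n = 2, 3, ..., 5 during de-excitation — that is m = 5 - 2 + 1 = 4 distinct levels.

The number of distinct spectral lines equals the number of ways to choose 2 of these m levels (each pair gives one possible emission transition):

Number of lines = m(m-1)/2 = 4×3/2 = 6

These correspond to all possible transitions between the 4 levels:
5 → 4, 5 → 3, 5 → 2, 4 → 3, 4 → 2, 3 → 2

Each transition produces a photon with a unique energy (and thus wavelength). This count does not depend on Z.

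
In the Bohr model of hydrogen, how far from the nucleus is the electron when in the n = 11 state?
6.403044 nm (or 64.030442 Å)

The Bohr radius formula is:
r_n = n² a₀ / Z

where a₀ = 0.052917721 nm is the Bohr radius.

For H (Z = 1) at n = 11:
r_11 = 11² × 0.052917721 nm / 1
r_11 = 121 × 0.052917721 nm / 1
r_11 = 6.4030442 nm / 1
r_11 = 6.403044 nm

The electron orbits at approximately 6.403044 nm from the nucleus.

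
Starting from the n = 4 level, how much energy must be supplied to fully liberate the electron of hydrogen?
0.85036 eV

The ionization energy is the energy needed to remove the electron completely (n → ∞).

For hydrogen, E_n = -13.6057 eV / n².

At n = 4: E_4 = -13.6057 / 4² = -0.85035625 eV
At n = ∞: E_∞ = 0 eV

Ionization energy = E_∞ - E_4 = 0 - (-0.85035625) = 0.85035625 eV
Ionization energy ≈ 0.85036 eV

This is also called the binding energy of the electron in state n = 4.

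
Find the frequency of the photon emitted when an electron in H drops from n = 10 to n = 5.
9.8695e+13 Hz

First, find the transition energy:
E_10 = -13.6057 / 10² = -0.13605700 eV
E_5 = -13.6057 / 5² = -0.54422800 eV
|ΔE| = |E_5 - E_10| = 0.40817100 eV

Convert to Joules: E = 0.40817100 eV × (1.602177 × 10⁻¹⁹ J/eV) = 6.539622e-20 J

Using E = hf:
f = E/h = 6.539622e-20 J / (6.62607 × 10⁻³⁴ J·s)
f = 9.8695e+13 Hz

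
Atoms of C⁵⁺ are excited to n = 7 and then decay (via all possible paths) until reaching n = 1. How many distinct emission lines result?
21

The electron can occupy levels n = 1, 2, ..., 7 during de-excitation — that is m = 7 - 1 + 1 = 7 distinct levels.

The number of distinct spectral lines equals the number of ways to choose 2 of these m levels (each pair gives one possible emission transition):

Number of lines = m(m-1)/2 = 7×6/2 = 21

These correspond to all possible transitions between the 7 levels:
7 → 6, 7 → 5, 7 → 4, 7 → 3, 7 → 2, 7 → 1, 6 → 5, 6 → 4...

Each transition produces a photon with a unique energy (and thus wavelength). This count does not depend on Z.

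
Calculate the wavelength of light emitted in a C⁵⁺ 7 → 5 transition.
129.201 nm

First, find the transition energy using E_n = -13.6057 Z² / n² eV:
E_7 = -13.6057 × 6² / 7² = -9.9960245 eV
E_5 = -13.6057 × 6² / 5² = -19.5922080 eV

Photon energy: |ΔE| = |E_5 - E_7| = 9.5961835 eV

Convert to wavelength using E = hc/λ with hc = 1239.84 eV·nm:
λ = hc/E = 1239.84 eV·nm / 9.5961835 eV
λ = 129.201 nm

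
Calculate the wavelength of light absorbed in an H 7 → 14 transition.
5953.5989 nm

First, find the transition energy using E_n = -13.6057 / n² eV:
E_7 = -13.6057 / 7² = -0.2776673469 eV
E_14 = -13.6057 / 14² = -0.0694168367 eV

Photon energy: |ΔE| = |E_14 - E_7| = 0.2082505102 eV

Convert to wavelength using E = hc/λ with hc = 1239.84 eV·nm:
λ = hc/E = 1239.84 eV·nm / 0.2082505102 eV
λ = 5953.5989 nm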